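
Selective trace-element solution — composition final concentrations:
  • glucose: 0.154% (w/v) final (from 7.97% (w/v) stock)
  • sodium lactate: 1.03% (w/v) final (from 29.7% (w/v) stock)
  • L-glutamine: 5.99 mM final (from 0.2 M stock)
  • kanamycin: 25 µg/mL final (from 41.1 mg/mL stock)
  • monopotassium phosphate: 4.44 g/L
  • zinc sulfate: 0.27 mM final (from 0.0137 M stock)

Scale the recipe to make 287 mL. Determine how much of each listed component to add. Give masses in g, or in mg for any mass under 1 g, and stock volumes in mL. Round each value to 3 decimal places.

Working volume: 287 mL = 0.287 L.
glucose: V = C2·V2/C1 = 0.154% ÷ 7.97% × 287 mL = 5.546 mL
sodium lactate: V = C2·V2/C1 = 1.03% ÷ 29.7% × 287 mL = 9.953 mL
L-glutamine: dilute stock: 5.99 mM × 287 mL ÷ 200 mM = 8.596 mL
kanamycin: C1V1 = C2V2 → 25 µg/mL × 287 mL ÷ 41100 µg/mL = 0.175 mL
monopotassium phosphate: 4.44 g/L × 0.287 L = 1.274 g
zinc sulfate: V = C2·V2/C1 = 0.27 mM × 287 mL ÷ 13.7 mM = 5.656 mL

glucose 5.546 mL; sodium lactate 9.953 mL; L-glutamine 8.596 mL; kanamycin 0.175 mL; monopotassium phosphate 1.274 g; zinc sulfate 5.656 mL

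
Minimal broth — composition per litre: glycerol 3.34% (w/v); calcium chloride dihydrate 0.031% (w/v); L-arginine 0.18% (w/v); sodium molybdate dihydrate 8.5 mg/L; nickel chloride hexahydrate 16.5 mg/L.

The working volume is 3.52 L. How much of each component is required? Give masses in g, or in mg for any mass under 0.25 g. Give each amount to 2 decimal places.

glycerol 117.57 g; calcium chloride dihydrate 1.09 g; L-arginine 6.34 g; sodium molybdate dihydrate 29.92 mg; nickel chloride hexahydrate 58.08 mg

Scale factor relative to 1 L: 3.52.
glycerol: 3.34 g per 100 mL × 3520 mL ÷ 100 = 117.57 g
calcium chloride dihydrate: 0.031% w/v = 0.31 g/L → 0.31 × 3.52 L = 1.09 g
L-arginine: 0.18 g per 100 mL × 3520 mL ÷ 100 = 6.34 g
sodium molybdate dihydrate: 8.5 mg/L × 3.52 L = 29.92 mg
nickel chloride hexahydrate: 16.5 mg/L × 3.52 L = 58.08 mg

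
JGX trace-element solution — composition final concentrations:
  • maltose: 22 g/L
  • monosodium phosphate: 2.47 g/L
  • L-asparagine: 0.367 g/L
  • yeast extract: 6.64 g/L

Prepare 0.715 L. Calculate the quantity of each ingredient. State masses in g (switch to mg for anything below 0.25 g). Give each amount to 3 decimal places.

Scale factor relative to 1 L: 0.715.
maltose: 22 g/L × 0.715 L = 15.730 g
monosodium phosphate: 2.47 g/L × 0.715 L = 1.766 g
L-asparagine: 0.367 g/L × 0.715 L = 0.262 g
yeast extract: 6.64 g/L × 0.715 L = 4.748 g

maltose 15.730 g; monosodium phosphate 1.766 g; L-asparagine 0.262 g; yeast extract 4.748 g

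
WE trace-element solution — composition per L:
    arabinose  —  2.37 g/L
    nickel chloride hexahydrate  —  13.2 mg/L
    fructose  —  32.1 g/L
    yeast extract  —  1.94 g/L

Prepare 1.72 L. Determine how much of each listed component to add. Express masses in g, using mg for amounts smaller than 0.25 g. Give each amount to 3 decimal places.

arabinose 4.076 g; nickel chloride hexahydrate 22.704 mg; fructose 55.212 g; yeast extract 3.337 g

Scale factor relative to 1 L: 1.72.
arabinose: 2.37 g/L × 1.72 L = 4.076 g
nickel chloride hexahydrate: 13.2 mg/L × 1.72 L = 22.704 mg
fructose: 32.1 g/L × 1.72 L = 55.212 g
yeast extract: 1.94 g/L × 1.72 L = 3.337 g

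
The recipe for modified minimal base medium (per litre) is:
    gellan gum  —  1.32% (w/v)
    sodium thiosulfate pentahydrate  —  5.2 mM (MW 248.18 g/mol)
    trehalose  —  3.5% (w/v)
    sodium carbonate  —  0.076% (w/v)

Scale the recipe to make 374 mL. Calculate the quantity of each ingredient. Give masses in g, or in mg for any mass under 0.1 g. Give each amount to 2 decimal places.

Working volume: 374 mL = 0.374 L.
gellan gum: 1.32% w/v = 13.2 g/L → 13.2 × 0.374 L = 4.94 g
sodium thiosulfate pentahydrate: 5.2 mmol/L × 248.18 g/mol × 0.374 L ÷ 1000 = 0.48 g
trehalose: 3.5 g per 100 mL × 374 mL ÷ 100 = 13.09 g
sodium carbonate: 0.076 g per 100 mL × 374 mL ÷ 100 = 0.28 g

gellan gum 4.94 g; sodium thiosulfate pentahydrate 0.48 g; trehalose 13.09 g; sodium carbonate 0.28 g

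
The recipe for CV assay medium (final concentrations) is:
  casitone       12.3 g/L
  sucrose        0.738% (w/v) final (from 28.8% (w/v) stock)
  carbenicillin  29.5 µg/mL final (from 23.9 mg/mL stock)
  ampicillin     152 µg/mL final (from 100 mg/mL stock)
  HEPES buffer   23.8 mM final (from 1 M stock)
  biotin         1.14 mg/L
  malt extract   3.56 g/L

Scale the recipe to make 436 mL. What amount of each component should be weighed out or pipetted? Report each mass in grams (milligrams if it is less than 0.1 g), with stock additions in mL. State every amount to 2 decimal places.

Working volume: 436 mL = 0.436 L.
casitone: 12.3 g/L × 0.436 L = 5.36 g
sucrose: V = C2·V2/C1 = 0.738% ÷ 28.8% × 436 mL = 11.17 mL
carbenicillin: V = C2·V2/C1 = 29.5 µg/mL × 436 mL ÷ 23900 µg/mL = 0.54 mL
ampicillin: dilute stock: 152 µg/mL × 436 mL ÷ 100000 µg/mL = 0.66 mL
HEPES buffer: C1V1 = C2V2 → 23.8 mM × 436 mL ÷ 1000 mM = 10.38 mL
biotin: 1.14 mg/L × 0.436 L = 0.50 mg
malt extract: 3.56 g/L × 0.436 L = 1.55 g

casitone 5.36 g; sucrose 11.17 mL; carbenicillin 0.54 mL; ampicillin 0.66 mL; HEPES buffer 10.38 mL; biotin 0.50 mg; malt extract 1.55 g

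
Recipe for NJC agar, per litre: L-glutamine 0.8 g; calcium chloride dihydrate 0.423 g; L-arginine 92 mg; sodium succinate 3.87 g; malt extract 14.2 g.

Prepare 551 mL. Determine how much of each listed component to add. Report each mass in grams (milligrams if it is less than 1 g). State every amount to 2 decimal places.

Ratio of target to recipe volume: 551 / 1000 = 0.551.
L-glutamine: 0.8 g × (551 mL / 1000 mL) = 0.4408 g = 440.80 mg
calcium chloride dihydrate: 0.423 g × (551 mL / 1000 mL) = 0.233073 g = 233.07 mg
L-arginine: 92 mg × (551 mL / 1000 mL) = 50.69 mg
sodium succinate: 3.87 g × (551 mL / 1000 mL) = 2.13 g
malt extract: 14.2 g × (551 mL / 1000 mL) = 7.82 g

L-glutamine 440.80 mg; calcium chloride dihydrate 233.07 mg; L-arginine 50.69 mg; sodium succinate 2.13 g; malt extract 7.82 g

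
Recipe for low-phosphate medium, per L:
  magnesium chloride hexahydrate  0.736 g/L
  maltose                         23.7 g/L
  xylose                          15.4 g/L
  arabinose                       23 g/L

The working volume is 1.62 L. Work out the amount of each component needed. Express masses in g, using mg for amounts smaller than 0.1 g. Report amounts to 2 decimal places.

magnesium chloride hexahydrate 1.19 g; maltose 38.39 g; xylose 24.95 g; arabinose 37.26 g

Scale factor relative to 1 L: 1.62.
magnesium chloride hexahydrate: 0.736 g/L × 1.62 L = 1.19 g
maltose: 23.7 g/L × 1.62 L = 38.39 g
xylose: 15.4 g/L × 1.62 L = 24.95 g
arabinose: 23 g/L × 1.62 L = 37.26 g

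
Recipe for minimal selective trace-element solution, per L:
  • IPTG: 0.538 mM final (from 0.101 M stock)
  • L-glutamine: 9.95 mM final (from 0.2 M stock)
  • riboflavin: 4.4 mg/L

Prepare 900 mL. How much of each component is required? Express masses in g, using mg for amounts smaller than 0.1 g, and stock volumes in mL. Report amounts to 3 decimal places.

Target volume = 900 mL = 0.9 L.
IPTG: dilute stock: 0.538 mM × 900 mL ÷ 101 mM = 4.794 mL
L-glutamine: dilute stock: 9.95 mM × 900 mL ÷ 200 mM = 44.775 mL
riboflavin: 4.4 mg/L × 0.9 L = 3.960 mg

IPTG 4.794 mL; L-glutamine 44.775 mL; riboflavin 3.960 mg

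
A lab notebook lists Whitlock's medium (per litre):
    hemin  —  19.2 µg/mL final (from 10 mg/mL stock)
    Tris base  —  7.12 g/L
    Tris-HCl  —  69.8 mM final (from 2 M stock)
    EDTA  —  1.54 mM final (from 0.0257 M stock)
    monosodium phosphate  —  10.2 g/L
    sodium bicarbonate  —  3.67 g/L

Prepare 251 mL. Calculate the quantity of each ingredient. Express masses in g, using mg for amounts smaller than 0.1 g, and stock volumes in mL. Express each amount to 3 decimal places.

hemin 0.482 mL; Tris base 1.787 g; Tris-HCl 8.760 mL; EDTA 15.040 mL; monosodium phosphate 2.560 g; sodium bicarbonate 0.921 g

Scale factor relative to 1 L: 0.251.
hemin: V = C2·V2/C1 = 19.2 µg/mL × 251 mL ÷ 10000 µg/mL = 0.482 mL
Tris base: 7.12 g/L × 0.251 L = 1.787 g
Tris-HCl: V = C2·V2/C1 = 69.8 mM × 251 mL ÷ 2000 mM = 8.760 mL
EDTA: dilute stock: 1.54 mM × 251 mL ÷ 25.7 mM = 15.040 mL
monosodium phosphate: 10.2 g/L × 0.251 L = 2.560 g
sodium bicarbonate: 3.67 g/L × 0.251 L = 0.921 g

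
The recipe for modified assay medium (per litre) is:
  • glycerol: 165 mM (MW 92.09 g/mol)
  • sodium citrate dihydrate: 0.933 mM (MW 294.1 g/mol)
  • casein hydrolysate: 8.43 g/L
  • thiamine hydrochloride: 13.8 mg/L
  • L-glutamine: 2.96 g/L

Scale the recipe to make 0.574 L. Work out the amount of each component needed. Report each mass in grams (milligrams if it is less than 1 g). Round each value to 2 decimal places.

Scale factor relative to 1 L: 0.574.
glycerol: 165 mmol/L × 92.09 g/mol × 0.574 L ÷ 1000 = 8.72 g
sodium citrate dihydrate: 0.933 mmol/L × 294.1 mg/mmol × 0.574 L = 157.50 mg
casein hydrolysate: 8.43 g/L × 0.574 L = 4.84 g
thiamine hydrochloride: 13.8 mg/L × 0.574 L = 7.92 mg
L-glutamine: 2.96 g/L × 0.574 L = 1.70 g

glycerol 8.72 g; sodium citrate dihydrate 157.50 mg; casein hydrolysate 4.84 g; thiamine hydrochloride 7.92 mg; L-glutamine 1.70 g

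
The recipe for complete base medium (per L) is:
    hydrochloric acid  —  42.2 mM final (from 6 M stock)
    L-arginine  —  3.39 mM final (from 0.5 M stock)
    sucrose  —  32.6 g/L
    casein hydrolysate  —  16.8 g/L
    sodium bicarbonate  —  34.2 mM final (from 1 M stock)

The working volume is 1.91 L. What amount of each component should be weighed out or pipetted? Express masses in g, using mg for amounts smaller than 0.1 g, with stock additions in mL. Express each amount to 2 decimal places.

hydrochloric acid 13.43 mL; L-arginine 12.95 mL; sucrose 62.27 g; casein hydrolysate 32.09 g; sodium bicarbonate 65.32 mL

Scale factor relative to 1 L: 1.91.
hydrochloric acid: dilute stock: 42.2 mM × 1910 mL ÷ 6000 mM = 13.43 mL
L-arginine: dilute stock: 3.39 mM × 1910 mL ÷ 500 mM = 12.95 mL
sucrose: 32.6 g/L × 1.91 L = 62.27 g
casein hydrolysate: 16.8 g/L × 1.91 L = 32.09 g
sodium bicarbonate: V = C2·V2/C1 = 34.2 mM × 1910 mL ÷ 1000 mM = 65.32 mL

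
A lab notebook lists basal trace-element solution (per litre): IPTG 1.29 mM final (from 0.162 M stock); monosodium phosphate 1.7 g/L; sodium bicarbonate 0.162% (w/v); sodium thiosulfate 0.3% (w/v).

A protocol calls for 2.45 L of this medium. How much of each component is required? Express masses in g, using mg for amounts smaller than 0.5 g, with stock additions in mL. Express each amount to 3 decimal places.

Working volume: 2.45 L.
IPTG: dilute stock: 1.29 mM × 2450 mL ÷ 162 mM = 19.509 mL
monosodium phosphate: 1.7 g/L × 2.45 L = 4.165 g
sodium bicarbonate: 0.162 g per 100 mL × 2450 mL ÷ 100 = 3.969 g
sodium thiosulfate: 0.3 g per 100 mL × 2450 mL ÷ 100 = 7.350 g

IPTG 19.509 mL; monosodium phosphate 4.165 g; sodium bicarbonate 3.969 g; sodium thiosulfate 7.350 g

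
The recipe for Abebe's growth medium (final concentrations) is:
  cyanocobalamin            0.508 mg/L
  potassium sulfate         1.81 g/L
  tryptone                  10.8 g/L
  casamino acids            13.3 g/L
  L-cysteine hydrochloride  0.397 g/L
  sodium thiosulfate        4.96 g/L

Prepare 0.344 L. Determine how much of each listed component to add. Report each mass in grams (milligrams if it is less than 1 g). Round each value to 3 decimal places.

Scale factor relative to 1 L: 0.344.
cyanocobalamin: 0.508 mg/L × 0.344 L = 0.175 mg
potassium sulfate: 1.81 g/L × 0.344 L = 0.62264 g = 622.640 mg
tryptone: 10.8 g/L × 0.344 L = 3.715 g
casamino acids: 13.3 g/L × 0.344 L = 4.575 g
L-cysteine hydrochloride: 0.397 g/L × 0.344 L = 0.136568 g = 136.568 mg
sodium thiosulfate: 4.96 g/L × 0.344 L = 1.706 g

cyanocobalamin 0.175 mg; potassium sulfate 622.640 mg; tryptone 3.715 g; casamino acids 4.575 g; L-cysteine hydrochloride 136.568 mg; sodium thiosulfate 1.706 g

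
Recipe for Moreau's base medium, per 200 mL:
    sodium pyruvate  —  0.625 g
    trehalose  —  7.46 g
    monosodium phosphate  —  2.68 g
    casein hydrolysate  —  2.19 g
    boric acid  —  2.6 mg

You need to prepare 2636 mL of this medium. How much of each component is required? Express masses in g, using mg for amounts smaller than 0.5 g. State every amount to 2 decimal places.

sodium pyruvate 8.24 g; trehalose 98.32 g; monosodium phosphate 35.32 g; casein hydrolysate 28.86 g; boric acid 34.27 mg

Scale factor = 2636 mL / 200 mL = 13.18.
sodium pyruvate: 0.625 g × (2636 mL / 200 mL) = 8.24 g
trehalose: 7.46 g × (2636 mL / 200 mL) = 98.32 g
monosodium phosphate: 2.68 g × (2636 mL / 200 mL) = 35.32 g
casein hydrolysate: 2.19 g × (2636 mL / 200 mL) = 28.86 g
boric acid: 2.6 mg × (2636 mL / 200 mL) = 34.27 mg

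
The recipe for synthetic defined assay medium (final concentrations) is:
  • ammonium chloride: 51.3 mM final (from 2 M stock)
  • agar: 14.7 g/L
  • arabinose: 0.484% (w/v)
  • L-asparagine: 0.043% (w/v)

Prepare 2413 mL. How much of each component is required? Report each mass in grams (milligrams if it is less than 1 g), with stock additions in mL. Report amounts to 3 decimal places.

Working volume: 2413 mL = 2.413 L.
ammonium chloride: dilute stock: 51.3 mM × 2413 mL ÷ 2000 mM = 61.893 mL
agar: 14.7 g/L × 2.413 L = 35.471 g
arabinose: 0.484% w/v = 4.84 g/L → 4.84 × 2.413 L = 11.679 g
L-asparagine: 0.043 g per 100 mL × 2413 mL ÷ 100 = 1.038 g

ammonium chloride 61.893 mL; agar 35.471 g; arabinose 11.679 g; L-asparagine 1.038 g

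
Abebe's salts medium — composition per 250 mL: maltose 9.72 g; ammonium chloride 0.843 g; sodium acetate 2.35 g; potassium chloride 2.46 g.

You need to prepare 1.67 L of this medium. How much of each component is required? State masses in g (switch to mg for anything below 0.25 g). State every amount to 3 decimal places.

maltose 64.930 g; ammonium chloride 5.631 g; sodium acetate 15.698 g; potassium chloride 16.433 g

Scale factor = 1670 mL / 250 mL = 6.68.
maltose: 9.72 g × (1670 mL / 250 mL) = 64.930 g
ammonium chloride: 0.843 g × (1670 mL / 250 mL) = 5.631 g
sodium acetate: 2.35 g × (1670 mL / 250 mL) = 15.698 g
potassium chloride: 2.46 g × (1670 mL / 250 mL) = 16.433 g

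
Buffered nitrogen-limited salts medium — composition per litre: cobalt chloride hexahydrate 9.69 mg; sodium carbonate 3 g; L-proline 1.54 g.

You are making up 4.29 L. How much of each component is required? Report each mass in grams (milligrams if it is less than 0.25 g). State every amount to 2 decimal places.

cobalt chloride hexahydrate 41.57 mg; sodium carbonate 12.87 g; L-proline 6.61 g

Ratio of target to recipe volume: 4290 / 1000 = 4.29.
cobalt chloride hexahydrate: 9.69 mg × (4290 mL / 1000 mL) = 41.57 mg
sodium carbonate: 3 g × (4290 mL / 1000 mL) = 12.87 g
L-proline: 1.54 g × (4290 mL / 1000 mL) = 6.61 g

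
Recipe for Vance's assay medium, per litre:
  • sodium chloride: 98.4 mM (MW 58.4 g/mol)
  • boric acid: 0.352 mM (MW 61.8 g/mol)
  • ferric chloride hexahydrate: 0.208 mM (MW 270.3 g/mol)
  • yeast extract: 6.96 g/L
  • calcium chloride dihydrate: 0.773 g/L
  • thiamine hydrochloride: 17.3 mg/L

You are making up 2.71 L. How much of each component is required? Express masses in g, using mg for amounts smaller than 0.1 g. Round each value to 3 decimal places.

sodium chloride 15.573 g; boric acid 58.952 mg; ferric chloride hexahydrate 0.152 g; yeast extract 18.862 g; calcium chloride dihydrate 2.095 g; thiamine hydrochloride 46.883 mg

Scale factor relative to 1 L: 2.71.
sodium chloride: 98.4 mmol/L × 58.4 g/mol × 2.71 L ÷ 1000 = 15.573 g
boric acid: 0.352 mmol/L × 61.8 mg/mmol × 2.71 L = 58.952 mg
ferric chloride hexahydrate: 0.208 mmol/L × 270.3 g/mol × 2.71 L ÷ 1000 = 0.152 g
yeast extract: 6.96 g/L × 2.71 L = 18.862 g
calcium chloride dihydrate: 0.773 g/L × 2.71 L = 2.095 g
thiamine hydrochloride: 17.3 mg/L × 2.71 L = 46.883 mg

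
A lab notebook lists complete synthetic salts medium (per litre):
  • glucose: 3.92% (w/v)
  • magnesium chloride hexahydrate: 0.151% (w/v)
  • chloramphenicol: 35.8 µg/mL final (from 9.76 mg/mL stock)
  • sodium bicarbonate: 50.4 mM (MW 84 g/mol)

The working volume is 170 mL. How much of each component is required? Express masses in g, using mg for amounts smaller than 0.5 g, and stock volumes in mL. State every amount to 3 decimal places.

glucose 6.664 g; magnesium chloride hexahydrate 256.700 mg; chloramphenicol 0.624 mL; sodium bicarbonate 0.720 g

Scale factor relative to 1 L: 0.17.
glucose: 3.92 g per 100 mL × 170 mL ÷ 100 = 6.664 g
magnesium chloride hexahydrate: 0.151% w/v = 1.51 g/L → 1.51 × 0.17 L = 0.2567 g = 256.700 mg
chloramphenicol: dilute stock: 35.8 µg/mL × 170 mL ÷ 9760 µg/mL = 0.624 mL
sodium bicarbonate: 50.4 mmol/L × 84 g/mol × 0.17 L ÷ 1000 = 0.720 g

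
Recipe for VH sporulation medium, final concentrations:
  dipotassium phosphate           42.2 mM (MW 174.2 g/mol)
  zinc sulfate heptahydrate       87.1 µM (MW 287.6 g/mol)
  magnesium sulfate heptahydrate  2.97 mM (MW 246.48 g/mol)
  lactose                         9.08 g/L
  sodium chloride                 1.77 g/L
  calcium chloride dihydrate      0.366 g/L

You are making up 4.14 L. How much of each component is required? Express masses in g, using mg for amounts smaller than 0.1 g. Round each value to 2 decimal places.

Working volume: 4.14 L.
dipotassium phosphate: 42.2 mmol/L × 174.2 g/mol × 4.14 L ÷ 1000 = 30.43 g
zinc sulfate heptahydrate: 87.1 µmol/L × 287.6 g/mol × 4.14 L ÷ 1000 = 103.707 mg = 0.10 g
magnesium sulfate heptahydrate: 2.97 mmol/L × 246.48 g/mol × 4.14 L ÷ 1000 = 3.03 g
lactose: 9.08 g/L × 4.14 L = 37.59 g
sodium chloride: 1.77 g/L × 4.14 L = 7.33 g
calcium chloride dihydrate: 0.366 g/L × 4.14 L = 1.52 g

dipotassium phosphate 30.43 g; zinc sulfate heptahydrate 0.10 g; magnesium sulfate heptahydrate 3.03 g; lactose 37.59 g; sodium chloride 7.33 g; calcium chloride dihydrate 1.52 g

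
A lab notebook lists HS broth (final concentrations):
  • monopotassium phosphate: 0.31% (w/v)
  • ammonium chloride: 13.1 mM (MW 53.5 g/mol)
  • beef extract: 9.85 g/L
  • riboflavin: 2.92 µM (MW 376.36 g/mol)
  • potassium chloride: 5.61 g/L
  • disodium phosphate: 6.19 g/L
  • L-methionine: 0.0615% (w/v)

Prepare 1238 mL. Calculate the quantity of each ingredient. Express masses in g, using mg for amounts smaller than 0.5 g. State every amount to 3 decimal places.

monopotassium phosphate 3.838 g; ammonium chloride 0.868 g; beef extract 12.194 g; riboflavin 1.361 mg; potassium chloride 6.945 g; disodium phosphate 7.663 g; L-methionine 0.761 g

Working volume: 1238 mL = 1.238 L.
monopotassium phosphate: 0.31% w/v = 3.1 g/L → 3.1 × 1.238 L = 3.838 g
ammonium chloride: 13.1 mmol/L × 53.5 g/mol × 1.238 L ÷ 1000 = 0.868 g
beef extract: 9.85 g/L × 1.238 L = 12.194 g
riboflavin: 2.92 µmol/L × 376.36 g/mol × 1.238 L ÷ 1000 = 1.361 mg
potassium chloride: 5.61 g/L × 1.238 L = 6.945 g
disodium phosphate: 6.19 g/L × 1.238 L = 7.663 g
L-methionine: 0.0615% w/v = 0.615 g/L → 0.615 × 1.238 L = 0.761 g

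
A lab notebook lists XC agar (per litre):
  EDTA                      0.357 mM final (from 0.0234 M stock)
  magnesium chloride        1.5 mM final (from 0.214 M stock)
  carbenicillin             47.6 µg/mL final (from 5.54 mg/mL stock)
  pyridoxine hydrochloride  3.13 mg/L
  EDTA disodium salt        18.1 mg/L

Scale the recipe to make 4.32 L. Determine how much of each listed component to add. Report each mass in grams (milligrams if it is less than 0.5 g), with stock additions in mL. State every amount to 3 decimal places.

Scale factor relative to 1 L: 4.32.
EDTA: C1V1 = C2V2 → 0.357 mM × 4320 mL ÷ 23.4 mM = 65.908 mL
magnesium chloride: C1V1 = C2V2 → 1.5 mM × 4320 mL ÷ 214 mM = 30.280 mL
carbenicillin: V = C2·V2/C1 = 47.6 µg/mL × 4320 mL ÷ 5540 µg/mL = 37.118 mL
pyridoxine hydrochloride: 3.13 mg/L × 4.32 L = 13.522 mg
EDTA disodium salt: 18.1 mg/L × 4.32 L = 78.192 mg

EDTA 65.908 mL; magnesium chloride 30.280 mL; carbenicillin 37.118 mL; pyridoxine hydrochloride 13.522 mg; EDTA disodium salt 78.192 mg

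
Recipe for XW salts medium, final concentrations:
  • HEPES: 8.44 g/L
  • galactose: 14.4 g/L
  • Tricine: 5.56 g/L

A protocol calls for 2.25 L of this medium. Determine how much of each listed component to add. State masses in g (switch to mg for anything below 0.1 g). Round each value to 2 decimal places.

Scale factor relative to 1 L: 2.25.
HEPES: 8.44 g/L × 2.25 L = 18.99 g
galactose: 14.4 g/L × 2.25 L = 32.40 g
Tricine: 5.56 g/L × 2.25 L = 12.51 g

HEPES 18.99 g; galactose 32.40 g; Tricine 12.51 g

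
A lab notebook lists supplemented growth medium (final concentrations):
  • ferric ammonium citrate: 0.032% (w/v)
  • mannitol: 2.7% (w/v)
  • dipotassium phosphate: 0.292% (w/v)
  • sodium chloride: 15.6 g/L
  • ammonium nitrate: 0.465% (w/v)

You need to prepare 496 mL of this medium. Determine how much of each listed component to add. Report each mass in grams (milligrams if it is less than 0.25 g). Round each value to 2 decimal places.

ferric ammonium citrate 158.72 mg; mannitol 13.39 g; dipotassium phosphate 1.45 g; sodium chloride 7.74 g; ammonium nitrate 2.31 g

Scale factor relative to 1 L: 0.496.
ferric ammonium citrate: 0.032 g per 100 mL × 496 mL ÷ 100 = 0.15872 g = 158.72 mg
mannitol: 2.7 g per 100 mL × 496 mL ÷ 100 = 13.39 g
dipotassium phosphate: 0.292% w/v = 2.92 g/L → 2.92 × 0.496 L = 1.45 g
sodium chloride: 15.6 g/L × 0.496 L = 7.74 g
ammonium nitrate: 0.465 g per 100 mL × 496 mL ÷ 100 = 2.31 g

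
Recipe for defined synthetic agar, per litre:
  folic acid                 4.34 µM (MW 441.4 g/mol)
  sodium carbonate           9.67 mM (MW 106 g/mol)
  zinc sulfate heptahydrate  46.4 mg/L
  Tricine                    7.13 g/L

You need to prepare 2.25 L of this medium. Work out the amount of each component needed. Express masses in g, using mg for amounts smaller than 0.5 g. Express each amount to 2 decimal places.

folic acid 4.31 mg; sodium carbonate 2.31 g; zinc sulfate heptahydrate 104.40 mg; Tricine 16.04 g

Scale factor relative to 1 L: 2.25.
folic acid: 4.34 µmol/L × 441.4 g/mol × 2.25 L ÷ 1000 = 4.31 mg
sodium carbonate: 9.67 mmol/L × 106 g/mol × 2.25 L ÷ 1000 = 2.31 g
zinc sulfate heptahydrate: 46.4 mg/L × 2.25 L = 104.40 mg
Tricine: 7.13 g/L × 2.25 L = 16.04 g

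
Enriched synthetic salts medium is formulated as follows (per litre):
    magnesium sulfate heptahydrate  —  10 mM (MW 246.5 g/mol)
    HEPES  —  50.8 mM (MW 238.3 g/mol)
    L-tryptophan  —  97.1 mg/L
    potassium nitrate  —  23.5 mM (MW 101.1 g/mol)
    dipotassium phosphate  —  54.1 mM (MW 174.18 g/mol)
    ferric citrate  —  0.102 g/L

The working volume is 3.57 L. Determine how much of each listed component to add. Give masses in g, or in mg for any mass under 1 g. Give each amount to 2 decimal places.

magnesium sulfate heptahydrate 8.80 g; HEPES 43.22 g; L-tryptophan 346.65 mg; potassium nitrate 8.48 g; dipotassium phosphate 33.64 g; ferric citrate 364.14 mg

Scale factor relative to 1 L: 3.57.
magnesium sulfate heptahydrate: 10 mmol/L × 246.5 g/mol × 3.57 L ÷ 1000 = 8.80 g
HEPES: 50.8 mmol/L × 238.3 g/mol × 3.57 L ÷ 1000 = 43.22 g
L-tryptophan: 97.1 mg/L × 3.57 L = 346.65 mg
potassium nitrate: 23.5 mmol/L × 101.1 g/mol × 3.57 L ÷ 1000 = 8.48 g
dipotassium phosphate: 54.1 mmol/L × 174.18 g/mol × 3.57 L ÷ 1000 = 33.64 g
ferric citrate: 0.102 g/L × 3.57 L = 0.36414 g = 364.14 mg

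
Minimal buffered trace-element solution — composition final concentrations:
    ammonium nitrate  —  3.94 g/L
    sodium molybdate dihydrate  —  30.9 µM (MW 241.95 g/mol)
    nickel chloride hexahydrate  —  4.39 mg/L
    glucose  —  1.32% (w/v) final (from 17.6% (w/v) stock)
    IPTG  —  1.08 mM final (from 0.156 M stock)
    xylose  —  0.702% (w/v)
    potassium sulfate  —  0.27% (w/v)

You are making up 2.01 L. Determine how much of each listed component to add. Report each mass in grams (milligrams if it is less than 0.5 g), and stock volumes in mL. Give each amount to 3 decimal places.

ammonium nitrate 7.919 g; sodium molybdate dihydrate 15.027 mg; nickel chloride hexahydrate 8.824 mg; glucose 150.750 mL; IPTG 13.915 mL; xylose 14.110 g; potassium sulfate 5.427 g

Scale factor relative to 1 L: 2.01.
ammonium nitrate: 3.94 g/L × 2.01 L = 7.919 g
sodium molybdate dihydrate: 30.9 µmol/L × 241.95 g/mol × 2.01 L ÷ 1000 = 15.027 mg
nickel chloride hexahydrate: 4.39 mg/L × 2.01 L = 8.824 mg
glucose: dilute stock: 1.32% ÷ 17.6% × 2010 mL = 150.750 mL
IPTG: V = C2·V2/C1 = 1.08 mM × 2010 mL ÷ 156 mM = 13.915 mL
xylose: 0.702 g per 100 mL × 2010 mL ÷ 100 = 14.110 g
potassium sulfate: 0.27% w/v = 2.7 g/L → 2.7 × 2.01 L = 5.427 g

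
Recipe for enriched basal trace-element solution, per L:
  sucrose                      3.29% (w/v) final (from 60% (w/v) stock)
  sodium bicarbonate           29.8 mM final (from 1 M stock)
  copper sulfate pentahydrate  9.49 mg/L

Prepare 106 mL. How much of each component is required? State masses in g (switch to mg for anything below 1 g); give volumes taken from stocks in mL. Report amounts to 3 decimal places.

Scale factor relative to 1 L: 0.106.
sucrose: dilute stock: 3.29% ÷ 60% × 106 mL = 5.812 mL
sodium bicarbonate: dilute stock: 29.8 mM × 106 mL ÷ 1000 mM = 3.159 mL
copper sulfate pentahydrate: 9.49 mg/L × 0.106 L = 1.006 mg

sucrose 5.812 mL; sodium bicarbonate 3.159 mL; copper sulfate pentahydrate 1.006 mg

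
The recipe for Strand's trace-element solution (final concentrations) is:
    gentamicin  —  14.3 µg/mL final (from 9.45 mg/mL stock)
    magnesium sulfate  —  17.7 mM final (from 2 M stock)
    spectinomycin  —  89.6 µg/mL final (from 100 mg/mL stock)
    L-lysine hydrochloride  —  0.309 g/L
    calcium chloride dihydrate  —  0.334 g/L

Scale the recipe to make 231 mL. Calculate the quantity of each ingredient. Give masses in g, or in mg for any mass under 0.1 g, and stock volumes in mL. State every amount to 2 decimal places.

gentamicin 0.35 mL; magnesium sulfate 2.04 mL; spectinomycin 0.21 mL; L-lysine hydrochloride 71.38 mg; calcium chloride dihydrate 77.15 mg

Target volume = 231 mL = 0.231 L.
gentamicin: dilute stock: 14.3 µg/mL × 231 mL ÷ 9450 µg/mL = 0.35 mL
magnesium sulfate: dilute stock: 17.7 mM × 231 mL ÷ 2000 mM = 2.04 mL
spectinomycin: C1V1 = C2V2 → 89.6 µg/mL × 231 mL ÷ 100000 µg/mL = 0.21 mL
L-lysine hydrochloride: 0.309 g/L × 0.231 L = 0.071379 g = 71.38 mg
calcium chloride dihydrate: 0.334 g/L × 0.231 L = 0.077154 g = 77.15 mg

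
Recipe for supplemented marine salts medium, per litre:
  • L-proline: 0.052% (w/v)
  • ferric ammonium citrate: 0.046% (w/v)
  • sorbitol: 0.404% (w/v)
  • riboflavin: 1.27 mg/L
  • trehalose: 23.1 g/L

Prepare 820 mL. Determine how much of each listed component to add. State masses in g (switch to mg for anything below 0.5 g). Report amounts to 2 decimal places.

Working volume: 820 mL = 0.82 L.
L-proline: 0.052 g per 100 mL × 820 mL ÷ 100 = 0.4264 g = 426.40 mg
ferric ammonium citrate: 0.046 g per 100 mL × 820 mL ÷ 100 = 0.3772 g = 377.20 mg
sorbitol: 0.404% w/v = 4.04 g/L → 4.04 × 0.82 L = 3.31 g
riboflavin: 1.27 mg/L × 0.82 L = 1.04 mg
trehalose: 23.1 g/L × 0.82 L = 18.94 g

L-proline 426.40 mg; ferric ammonium citrate 377.20 mg; sorbitol 3.31 g; riboflavin 1.04 mg; trehalose 18.94 g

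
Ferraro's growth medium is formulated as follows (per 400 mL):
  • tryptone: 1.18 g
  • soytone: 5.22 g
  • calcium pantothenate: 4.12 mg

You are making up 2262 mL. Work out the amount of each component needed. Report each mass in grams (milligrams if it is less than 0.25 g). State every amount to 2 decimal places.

Ratio of target to recipe volume: 2262 / 400 = 5.655.
tryptone: 1.18 g × (2262 mL / 400 mL) = 6.67 g
soytone: 5.22 g × (2262 mL / 400 mL) = 29.52 g
calcium pantothenate: 4.12 mg × (2262 mL / 400 mL) = 23.30 mg

tryptone 6.67 g; soytone 29.52 g; calcium pantothenate 23.30 mg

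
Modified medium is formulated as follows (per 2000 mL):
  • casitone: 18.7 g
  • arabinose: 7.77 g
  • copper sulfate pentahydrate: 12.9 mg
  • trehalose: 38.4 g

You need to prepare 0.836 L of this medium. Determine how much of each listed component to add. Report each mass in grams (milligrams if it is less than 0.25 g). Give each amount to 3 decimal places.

Ratio of target to recipe volume: 836 / 2000 = 0.418.
casitone: 18.7 g × (836 mL / 2000 mL) = 7.817 g
arabinose: 7.77 g × (836 mL / 2000 mL) = 3.248 g
copper sulfate pentahydrate: 12.9 mg × (836 mL / 2000 mL) = 5.392 mg
trehalose: 38.4 g × (836 mL / 2000 mL) = 16.051 g

casitone 7.817 g; arabinose 3.248 g; copper sulfate pentahydrate 5.392 mg; trehalose 16.051 g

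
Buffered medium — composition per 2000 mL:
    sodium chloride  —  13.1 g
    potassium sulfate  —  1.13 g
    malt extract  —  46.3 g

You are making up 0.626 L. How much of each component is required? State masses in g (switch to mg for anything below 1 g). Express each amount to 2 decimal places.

Scale factor = 626 mL / 2000 mL = 0.313.
sodium chloride: 13.1 g × (626 mL / 2000 mL) = 4.10 g
potassium sulfate: 1.13 g × (626 mL / 2000 mL) = 0.35369 g = 353.69 mg
malt extract: 46.3 g × (626 mL / 2000 mL) = 14.49 g

sodium chloride 4.10 g; potassium sulfate 353.69 mg; malt extract 14.49 g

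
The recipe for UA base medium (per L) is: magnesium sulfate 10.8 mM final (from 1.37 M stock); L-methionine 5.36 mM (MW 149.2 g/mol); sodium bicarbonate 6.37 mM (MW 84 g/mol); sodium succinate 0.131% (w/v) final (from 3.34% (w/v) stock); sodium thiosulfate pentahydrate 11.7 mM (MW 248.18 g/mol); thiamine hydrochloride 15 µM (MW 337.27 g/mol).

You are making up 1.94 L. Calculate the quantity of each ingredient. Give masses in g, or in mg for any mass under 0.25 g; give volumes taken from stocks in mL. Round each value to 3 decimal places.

Working volume: 1.94 L.
magnesium sulfate: dilute stock: 10.8 mM × 1940 mL ÷ 1370 mM = 15.293 mL
L-methionine: 5.36 mmol/L × 149.2 g/mol × 1.94 L ÷ 1000 = 1.551 g
sodium bicarbonate: 6.37 mmol/L × 84 g/mol × 1.94 L ÷ 1000 = 1.038 g
sodium succinate: C1V1 = C2V2 → 0.131% ÷ 3.34% × 1940 mL = 76.090 mL
sodium thiosulfate pentahydrate: 11.7 mmol/L × 248.18 g/mol × 1.94 L ÷ 1000 = 5.633 g
thiamine hydrochloride: 15 µmol/L × 337.27 g/mol × 1.94 L ÷ 1000 = 9.815 mg

magnesium sulfate 15.293 mL; L-methionine 1.551 g; sodium bicarbonate 1.038 g; sodium succinate 76.090 mL; sodium thiosulfate pentahydrate 5.633 g; thiamine hydrochloride 9.815 mg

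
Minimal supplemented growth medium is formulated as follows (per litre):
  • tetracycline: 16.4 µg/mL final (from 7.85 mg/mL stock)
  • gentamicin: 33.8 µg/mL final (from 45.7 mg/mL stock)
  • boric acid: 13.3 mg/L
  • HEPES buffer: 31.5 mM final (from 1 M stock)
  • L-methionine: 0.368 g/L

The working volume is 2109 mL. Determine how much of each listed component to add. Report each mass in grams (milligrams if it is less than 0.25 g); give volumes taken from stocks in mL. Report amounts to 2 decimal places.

tetracycline 4.41 mL; gentamicin 1.56 mL; boric acid 28.05 mg; HEPES buffer 66.43 mL; L-methionine 0.78 g

Scale factor relative to 1 L: 2.109.
tetracycline: C1V1 = C2V2 → 16.4 µg/mL × 2109 mL ÷ 7850 µg/mL = 4.41 mL
gentamicin: V = C2·V2/C1 = 33.8 µg/mL × 2109 mL ÷ 45700 µg/mL = 1.56 mL
boric acid: 13.3 mg/L × 2.109 L = 28.05 mg
HEPES buffer: C1V1 = C2V2 → 31.5 mM × 2109 mL ÷ 1000 mM = 66.43 mL
L-methionine: 0.368 g/L × 2.109 L = 0.78 g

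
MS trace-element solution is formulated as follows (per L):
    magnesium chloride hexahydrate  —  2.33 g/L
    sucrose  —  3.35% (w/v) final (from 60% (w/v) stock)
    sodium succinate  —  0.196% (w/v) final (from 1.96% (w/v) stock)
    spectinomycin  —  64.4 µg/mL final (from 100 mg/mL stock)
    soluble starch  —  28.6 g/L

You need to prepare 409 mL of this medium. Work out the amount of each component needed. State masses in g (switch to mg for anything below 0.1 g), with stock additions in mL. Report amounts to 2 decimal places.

magnesium chloride hexahydrate 0.95 g; sucrose 22.84 mL; sodium succinate 40.90 mL; spectinomycin 0.26 mL; soluble starch 11.70 g

Working volume: 409 mL = 0.409 L.
magnesium chloride hexahydrate: 2.33 g/L × 0.409 L = 0.95 g
sucrose: V = C2·V2/C1 = 3.35% ÷ 60% × 409 mL = 22.84 mL
sodium succinate: dilute stock: 0.196% ÷ 1.96% × 409 mL = 40.90 mL
spectinomycin: C1V1 = C2V2 → 64.4 µg/mL × 409 mL ÷ 100000 µg/mL = 0.26 mL
soluble starch: 28.6 g/L × 0.409 L = 11.70 g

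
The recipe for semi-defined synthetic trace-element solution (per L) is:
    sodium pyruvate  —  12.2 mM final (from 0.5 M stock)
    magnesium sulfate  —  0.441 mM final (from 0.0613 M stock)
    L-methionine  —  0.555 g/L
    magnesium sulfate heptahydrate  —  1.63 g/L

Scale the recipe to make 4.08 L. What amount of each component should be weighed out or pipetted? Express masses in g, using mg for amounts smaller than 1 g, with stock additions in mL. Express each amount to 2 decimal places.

sodium pyruvate 99.55 mL; magnesium sulfate 29.35 mL; L-methionine 2.26 g; magnesium sulfate heptahydrate 6.65 g

Working volume: 4.08 L.
sodium pyruvate: dilute stock: 12.2 mM × 4080 mL ÷ 500 mM = 99.55 mL
magnesium sulfate: V = C2·V2/C1 = 0.441 mM × 4080 mL ÷ 61.3 mM = 29.35 mL
L-methionine: 0.555 g/L × 4.08 L = 2.26 g
magnesium sulfate heptahydrate: 1.63 g/L × 4.08 L = 6.65 g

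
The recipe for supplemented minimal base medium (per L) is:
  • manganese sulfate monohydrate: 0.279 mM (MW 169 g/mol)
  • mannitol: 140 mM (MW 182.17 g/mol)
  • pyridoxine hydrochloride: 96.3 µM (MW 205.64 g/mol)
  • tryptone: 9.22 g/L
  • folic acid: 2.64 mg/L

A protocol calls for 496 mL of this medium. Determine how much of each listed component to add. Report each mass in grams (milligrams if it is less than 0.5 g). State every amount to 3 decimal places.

Scale factor relative to 1 L: 0.496.
manganese sulfate monohydrate: 0.279 mmol/L × 169 mg/mmol × 0.496 L = 23.387 mg
mannitol: 140 mmol/L × 182.17 g/mol × 0.496 L ÷ 1000 = 12.650 g
pyridoxine hydrochloride: 96.3 µmol/L × 205.64 g/mol × 0.496 L ÷ 1000 = 9.822 mg
tryptone: 9.22 g/L × 0.496 L = 4.573 g
folic acid: 2.64 mg/L × 0.496 L = 1.309 mg

manganese sulfate monohydrate 23.387 mg; mannitol 12.650 g; pyridoxine hydrochloride 9.822 mg; tryptone 4.573 g; folic acid 1.309 mg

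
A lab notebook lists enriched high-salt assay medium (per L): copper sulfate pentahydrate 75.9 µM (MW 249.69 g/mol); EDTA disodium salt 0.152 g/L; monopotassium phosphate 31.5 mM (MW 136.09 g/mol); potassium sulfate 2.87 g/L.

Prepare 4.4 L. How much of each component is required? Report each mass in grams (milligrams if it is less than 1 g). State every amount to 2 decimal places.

copper sulfate pentahydrate 83.39 mg; EDTA disodium salt 668.80 mg; monopotassium phosphate 18.86 g; potassium sulfate 12.63 g

Working volume: 4.4 L.
copper sulfate pentahydrate: 75.9 µmol/L × 249.69 g/mol × 4.4 L ÷ 1000 = 83.39 mg
EDTA disodium salt: 0.152 g/L × 4.4 L = 0.6688 g = 668.80 mg
monopotassium phosphate: 31.5 mmol/L × 136.09 g/mol × 4.4 L ÷ 1000 = 18.86 g
potassium sulfate: 2.87 g/L × 4.4 L = 12.63 g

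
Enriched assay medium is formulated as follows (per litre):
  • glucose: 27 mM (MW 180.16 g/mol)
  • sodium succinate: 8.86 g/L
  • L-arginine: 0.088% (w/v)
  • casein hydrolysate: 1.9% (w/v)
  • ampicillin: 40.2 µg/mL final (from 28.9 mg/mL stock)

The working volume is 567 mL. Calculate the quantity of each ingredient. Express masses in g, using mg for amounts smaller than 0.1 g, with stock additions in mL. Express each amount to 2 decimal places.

glucose 2.76 g; sodium succinate 5.02 g; L-arginine 0.50 g; casein hydrolysate 10.77 g; ampicillin 0.79 mL

Target volume = 567 mL = 0.567 L.
glucose: 27 mmol/L × 180.16 g/mol × 0.567 L ÷ 1000 = 2.76 g
sodium succinate: 8.86 g/L × 0.567 L = 5.02 g
L-arginine: 0.088% w/v = 0.88 g/L → 0.88 × 0.567 L = 0.50 g
casein hydrolysate: 1.9 g per 100 mL × 567 mL ÷ 100 = 10.77 g
ampicillin: V = C2·V2/C1 = 40.2 µg/mL × 567 mL ÷ 28900 µg/mL = 0.79 mL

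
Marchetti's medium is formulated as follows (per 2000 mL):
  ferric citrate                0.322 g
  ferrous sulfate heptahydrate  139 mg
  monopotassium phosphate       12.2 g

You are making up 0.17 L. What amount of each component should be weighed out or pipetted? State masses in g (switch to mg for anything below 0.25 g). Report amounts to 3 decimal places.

ferric citrate 27.370 mg; ferrous sulfate heptahydrate 11.815 mg; monopotassium phosphate 1.037 g

Scale factor = 170 mL / 2000 mL = 0.085.
ferric citrate: 0.322 g × (170 mL / 2000 mL) = 0.02737 g = 27.370 mg
ferrous sulfate heptahydrate: 139 mg × (170 mL / 2000 mL) = 11.815 mg
monopotassium phosphate: 12.2 g × (170 mL / 2000 mL) = 1.037 g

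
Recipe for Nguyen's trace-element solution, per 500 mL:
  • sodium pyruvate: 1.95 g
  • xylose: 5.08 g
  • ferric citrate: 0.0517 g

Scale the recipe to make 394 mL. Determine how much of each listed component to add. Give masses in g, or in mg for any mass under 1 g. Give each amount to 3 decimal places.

Ratio of target to recipe volume: 394 / 500 = 0.788.
sodium pyruvate: 1.95 g × (394 mL / 500 mL) = 1.537 g
xylose: 5.08 g × (394 mL / 500 mL) = 4.003 g
ferric citrate: 0.0517 g × (394 mL / 500 mL) = 0.0407396 g = 40.740 mg

sodium pyruvate 1.537 g; xylose 4.003 g; ferric citrate 40.740 mg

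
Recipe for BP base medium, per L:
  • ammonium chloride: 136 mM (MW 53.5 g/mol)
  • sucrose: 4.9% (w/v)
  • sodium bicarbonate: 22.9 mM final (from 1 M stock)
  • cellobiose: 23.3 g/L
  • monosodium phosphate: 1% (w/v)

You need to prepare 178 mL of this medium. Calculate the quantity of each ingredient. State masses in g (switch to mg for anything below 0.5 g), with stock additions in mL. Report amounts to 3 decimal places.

Working volume: 178 mL = 0.178 L.
ammonium chloride: 136 mmol/L × 53.5 g/mol × 0.178 L ÷ 1000 = 1.295 g
sucrose: 4.9% w/v = 49 g/L → 49 × 0.178 L = 8.722 g
sodium bicarbonate: dilute stock: 22.9 mM × 178 mL ÷ 1000 mM = 4.076 mL
cellobiose: 23.3 g/L × 0.178 L = 4.147 g
monosodium phosphate: 1% w/v = 10 g/L → 10 × 0.178 L = 1.780 g

ammonium chloride 1.295 g; sucrose 8.722 g; sodium bicarbonate 4.076 mL; cellobiose 4.147 g; monosodium phosphate 1.780 g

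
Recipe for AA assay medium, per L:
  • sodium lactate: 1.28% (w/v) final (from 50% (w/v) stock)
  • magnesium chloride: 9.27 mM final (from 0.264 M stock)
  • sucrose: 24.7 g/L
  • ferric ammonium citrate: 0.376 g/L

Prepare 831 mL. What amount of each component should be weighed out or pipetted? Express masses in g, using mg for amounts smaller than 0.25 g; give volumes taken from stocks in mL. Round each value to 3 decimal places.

sodium lactate 21.274 mL; magnesium chloride 29.179 mL; sucrose 20.526 g; ferric ammonium citrate 0.312 g

Scale factor relative to 1 L: 0.831.
sodium lactate: V = C2·V2/C1 = 1.28% ÷ 50% × 831 mL = 21.274 mL
magnesium chloride: C1V1 = C2V2 → 9.27 mM × 831 mL ÷ 264 mM = 29.179 mL
sucrose: 24.7 g/L × 0.831 L = 20.526 g
ferric ammonium citrate: 0.376 g/L × 0.831 L = 0.312 g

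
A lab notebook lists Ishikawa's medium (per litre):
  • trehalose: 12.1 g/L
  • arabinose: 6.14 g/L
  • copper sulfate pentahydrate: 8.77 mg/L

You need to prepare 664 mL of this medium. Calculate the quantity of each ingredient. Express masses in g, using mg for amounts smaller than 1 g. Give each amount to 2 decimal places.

trehalose 8.03 g; arabinose 4.08 g; copper sulfate pentahydrate 5.82 mg

Working volume: 664 mL = 0.664 L.
trehalose: 12.1 g/L × 0.664 L = 8.03 g
arabinose: 6.14 g/L × 0.664 L = 4.08 g
copper sulfate pentahydrate: 8.77 mg/L × 0.664 L = 5.82 mg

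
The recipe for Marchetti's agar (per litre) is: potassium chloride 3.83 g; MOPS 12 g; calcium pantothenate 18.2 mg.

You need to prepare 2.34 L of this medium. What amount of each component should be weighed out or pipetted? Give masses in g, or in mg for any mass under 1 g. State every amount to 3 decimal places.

potassium chloride 8.962 g; MOPS 28.080 g; calcium pantothenate 42.588 mg

Ratio of target to recipe volume: 2340 / 1000 = 2.34.
potassium chloride: 3.83 g × (2340 mL / 1000 mL) = 8.962 g
MOPS: 12 g × (2340 mL / 1000 mL) = 28.080 g
calcium pantothenate: 18.2 mg × (2340 mL / 1000 mL) = 42.588 mg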